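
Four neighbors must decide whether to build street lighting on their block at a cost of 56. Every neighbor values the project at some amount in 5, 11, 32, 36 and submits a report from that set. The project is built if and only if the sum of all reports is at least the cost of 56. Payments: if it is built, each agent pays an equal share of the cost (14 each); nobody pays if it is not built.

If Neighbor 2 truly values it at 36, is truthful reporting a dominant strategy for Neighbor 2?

Check each profile of the others' reports and compare truth against every alternative report.
Others report (5, 5, 11): truth gives 22, best alternative gives 0.
Others report (5, 11, 5): truth gives 22, best alternative gives 0.
Others report (11, 5, 5): truth gives 22, best alternative gives 0.
Others report (5, 5, 32): truth gives 22, best alternative gives 22.
Others report (5, 5, 36): truth gives 22, best alternative gives 22.
Others report (5, 11, 11): truth gives 22, best alternative gives 22.
(Remaining 58 profiles checked similarly; truth is weakly best in each.)
In every case the truthful report is at least as good as any alternative, so it is a dominant strategy.

Yes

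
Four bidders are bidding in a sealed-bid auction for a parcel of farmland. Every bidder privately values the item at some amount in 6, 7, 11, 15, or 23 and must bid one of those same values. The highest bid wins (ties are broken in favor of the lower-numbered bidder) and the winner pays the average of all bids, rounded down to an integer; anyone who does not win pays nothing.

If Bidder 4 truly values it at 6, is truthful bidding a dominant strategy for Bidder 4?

Yes

Check each profile of the others' bids and compare truth against every alternative bid.
Others bid (6, 6, 6): truth gives 0, best alternative gives 0.
Others bid (6, 6, 7): truth gives 0, best alternative gives 0.
Others bid (6, 6, 11): truth gives 0, best alternative gives 0.
Others bid (6, 6, 15): truth gives 0, best alternative gives 0.
Others bid (6, 6, 23): truth gives 0, best alternative gives 0.
Others bid (6, 7, 6): truth gives 0, best alternative gives 0.
(Remaining 119 profiles checked similarly; truth is weakly best in each.)
In every case the truthful bid is at least as good as any alternative, so it is a dominant strategy.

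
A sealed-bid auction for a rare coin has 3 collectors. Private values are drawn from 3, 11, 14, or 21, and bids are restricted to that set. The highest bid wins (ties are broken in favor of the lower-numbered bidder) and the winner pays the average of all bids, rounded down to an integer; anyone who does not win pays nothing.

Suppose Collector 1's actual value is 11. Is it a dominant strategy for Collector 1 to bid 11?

Consider the case where Collector 2 bids 3 and Collector 3 bids 3.
Truthful bid 11: wins, pays 5, utility 11 - 5 = 6.
Bid 3 instead: wins, pays 3, utility 11 - 3 = 8.
Since 8 > 6, bidding 3 is strictly better here, so truthful bidding is not dominant.

No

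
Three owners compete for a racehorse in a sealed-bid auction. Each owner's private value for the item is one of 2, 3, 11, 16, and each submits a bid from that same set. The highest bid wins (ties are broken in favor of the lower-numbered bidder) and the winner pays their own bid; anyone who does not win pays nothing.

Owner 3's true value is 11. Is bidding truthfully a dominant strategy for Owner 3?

No

Consider the case where Owner 1 bids 2 and Owner 2 bids 2.
Truthful bid 11: wins, pays 11, utility 11 - 11 = 0.
Bid 3 instead: wins, pays 3, utility 11 - 3 = 8.
Since 8 > 0, bidding 3 is strictly better here, so truthful bidding is not dominant.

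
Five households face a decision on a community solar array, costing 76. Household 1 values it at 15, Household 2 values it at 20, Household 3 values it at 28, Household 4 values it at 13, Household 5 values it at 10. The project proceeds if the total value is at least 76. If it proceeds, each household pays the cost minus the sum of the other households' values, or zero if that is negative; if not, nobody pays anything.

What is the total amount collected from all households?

Total value 86 ≥ cost 76, so it is built.
Household 1: others sum to 71; max(0, 76 - 71) = 5.
Household 2: others sum to 66; max(0, 76 - 66) = 10.
Household 3: others sum to 58; max(0, 76 - 58) = 18.
Household 4: others sum to 73; max(0, 76 - 73) = 3.
Household 5: others sum to 76; max(0, 76 - 76) = 0.
Total collected = 5 + 10 + 18 + 3 + 0 = 36.

36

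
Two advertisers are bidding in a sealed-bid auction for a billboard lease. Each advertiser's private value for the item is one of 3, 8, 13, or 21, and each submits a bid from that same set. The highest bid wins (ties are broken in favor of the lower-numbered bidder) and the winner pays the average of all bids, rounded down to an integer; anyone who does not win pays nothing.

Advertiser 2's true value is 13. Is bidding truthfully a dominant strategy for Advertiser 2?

No

Consider the case where Advertiser 1 bids 3.
Truthful bid 13: wins, pays 8, utility 13 - 8 = 5.
Bid 8 instead: wins, pays 5, utility 13 - 5 = 8.
Since 8 > 5, bidding 8 is strictly better here, so truthful bidding is not dominant.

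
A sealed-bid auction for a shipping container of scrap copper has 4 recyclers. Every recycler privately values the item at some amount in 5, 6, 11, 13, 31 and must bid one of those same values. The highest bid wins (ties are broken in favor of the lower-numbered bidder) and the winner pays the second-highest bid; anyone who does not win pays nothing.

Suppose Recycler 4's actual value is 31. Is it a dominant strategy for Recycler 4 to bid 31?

Check each profile of the others' bids and compare truth against every alternative bid.
Others bid (5, 5, 13): truth gives 18, best alternative gives 0.
Others bid (5, 6, 13): truth gives 18, best alternative gives 0.
Others bid (5, 11, 13): truth gives 18, best alternative gives 0.
Others bid (5, 13, 5): truth gives 18, best alternative gives 0.
Others bid (5, 13, 6): truth gives 18, best alternative gives 0.
Others bid (5, 13, 11): truth gives 18, best alternative gives 0.
(Remaining 119 profiles checked similarly; truth is weakly best in each.)
In every case the truthful bid is at least as good as any alternative, so it is a dominant strategy.

Yes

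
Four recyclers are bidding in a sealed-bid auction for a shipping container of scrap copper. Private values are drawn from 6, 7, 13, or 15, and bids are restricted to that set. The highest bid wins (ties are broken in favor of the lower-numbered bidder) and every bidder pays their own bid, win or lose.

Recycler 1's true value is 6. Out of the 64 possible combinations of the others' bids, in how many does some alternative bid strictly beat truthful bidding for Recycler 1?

7

Others bid (6, 6, 7): truth gives -6; bid 7 gives -1 > -6. Violating.
Others bid (6, 7, 6): truth gives -6; bid 7 gives -1 > -6. Violating.
Others bid (6, 7, 7): truth gives -6; bid 7 gives -1 > -6. Violating.
Others bid (7, 6, 6): truth gives -6; bid 7 gives -1 > -6. Violating.
Others bid (6, 6, 6): truth gives 0; no alternative beats it.
Others bid (6, 6, 13): truth gives -6; no alternative beats it.
(Checking all 64 profiles: 7 have a profitable deviation, 57 do not.)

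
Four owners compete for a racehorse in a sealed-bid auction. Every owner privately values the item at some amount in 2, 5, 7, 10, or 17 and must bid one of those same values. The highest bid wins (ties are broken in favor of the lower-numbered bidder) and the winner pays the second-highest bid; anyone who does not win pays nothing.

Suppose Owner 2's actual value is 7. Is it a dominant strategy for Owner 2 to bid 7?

Yes

Check each profile of the others' bids and compare truth against every alternative bid.
Others bid (2, 2, 2): truth gives 5, best alternative gives 5.
Others bid (2, 2, 5): truth gives 2, best alternative gives 2.
Others bid (2, 5, 2): truth gives 2, best alternative gives 2.
Others bid (2, 5, 5): truth gives 2, best alternative gives 2.
Others bid (5, 2, 2): truth gives 2, best alternative gives 2.
Others bid (5, 2, 5): truth gives 2, best alternative gives 2.
(Remaining 119 profiles checked similarly; truth is weakly best in each.)
In every case the truthful bid is at least as good as any alternative, so it is a dominant strategy.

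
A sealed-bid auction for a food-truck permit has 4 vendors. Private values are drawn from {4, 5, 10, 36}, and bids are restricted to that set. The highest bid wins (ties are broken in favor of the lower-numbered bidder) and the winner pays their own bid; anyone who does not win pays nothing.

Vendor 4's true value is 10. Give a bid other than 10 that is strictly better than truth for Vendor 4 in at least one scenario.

Suppose Vendor 1 bids 4, Vendor 2 bids 4 and Vendor 3 bids 4.
Bid 10: wins, pays 10, utility 10 - 10 = 0.
Bid 5: wins, pays 5, utility 10 - 5 = 5.
So bidding 5 beats truth here (5 > 0).

5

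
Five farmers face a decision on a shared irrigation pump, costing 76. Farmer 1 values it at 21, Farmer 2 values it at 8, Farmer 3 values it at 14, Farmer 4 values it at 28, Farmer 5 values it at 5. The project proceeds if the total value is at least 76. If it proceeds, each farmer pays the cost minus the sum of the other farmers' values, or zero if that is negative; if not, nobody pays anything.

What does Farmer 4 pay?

Total value 76 ≥ cost 76, so the project is built.
The other farmers' values sum to 48.
Cost minus that sum is 76 - 48 = 28.

28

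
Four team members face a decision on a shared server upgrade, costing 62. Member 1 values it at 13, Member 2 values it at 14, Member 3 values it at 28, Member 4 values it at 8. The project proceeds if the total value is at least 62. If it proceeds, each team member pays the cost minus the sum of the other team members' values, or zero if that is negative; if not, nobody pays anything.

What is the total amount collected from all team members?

59

Total value 63 ≥ cost 62, so it is built.
Member 1: others sum to 50; max(0, 62 - 50) = 12.
Member 2: others sum to 49; max(0, 62 - 49) = 13.
Member 3: others sum to 35; max(0, 62 - 35) = 27.
Member 4: others sum to 55; max(0, 62 - 55) = 7.
Total collected = 12 + 13 + 27 + 7 = 59.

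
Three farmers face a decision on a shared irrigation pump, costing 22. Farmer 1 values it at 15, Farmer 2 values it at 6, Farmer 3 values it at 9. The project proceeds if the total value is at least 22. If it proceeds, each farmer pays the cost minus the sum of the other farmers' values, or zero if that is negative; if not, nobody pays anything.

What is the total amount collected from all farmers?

Total value 30 ≥ cost 22, so it is built.
Farmer 1: others sum to 15; max(0, 22 - 15) = 7.
Farmer 2: others sum to 24; max(0, 22 - 24) = 0.
Farmer 3: others sum to 21; max(0, 22 - 21) = 1.
Total collected = 7 + 0 + 1 = 8.

8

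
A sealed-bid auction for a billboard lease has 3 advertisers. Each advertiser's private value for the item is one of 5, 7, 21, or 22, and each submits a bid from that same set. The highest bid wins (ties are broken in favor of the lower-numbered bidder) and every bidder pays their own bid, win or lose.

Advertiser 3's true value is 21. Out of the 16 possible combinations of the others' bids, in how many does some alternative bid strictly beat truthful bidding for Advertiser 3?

Others bid (5, 5): truth gives 0; bid 7 gives 14 > 0. Violating.
Others bid (5, 21): truth gives -21; bid 22 gives -1 > -21. Violating.
Others bid (5, 22): truth gives -21; bid 5 gives -5 > -21. Violating.
Others bid (7, 21): truth gives -21; bid 22 gives -1 > -21. Violating.
Others bid (5, 7): truth gives 0; no alternative beats it.
Others bid (7, 5): truth gives 0; no alternative beats it.
(Checking all 16 profiles: 13 have a profitable deviation, 3 do not.)

13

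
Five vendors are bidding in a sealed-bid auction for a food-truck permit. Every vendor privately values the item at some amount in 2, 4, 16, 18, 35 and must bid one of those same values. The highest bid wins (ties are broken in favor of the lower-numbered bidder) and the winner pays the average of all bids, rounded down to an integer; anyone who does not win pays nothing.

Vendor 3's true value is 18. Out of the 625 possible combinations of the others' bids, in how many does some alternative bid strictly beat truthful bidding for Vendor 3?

Others bid (2, 2, 2, 2): truth gives 13; bid 4 gives 16 > 13. Violating.
Others bid (2, 2, 2, 4): truth gives 13; bid 4 gives 16 > 13. Violating.
Others bid (2, 2, 2, 16): truth gives 10; bid 16 gives 11 > 10. Violating.
Others bid (2, 2, 2, 35): truth gives 0; bid 35 gives 3 > 0. Violating.
Others bid (2, 2, 2, 18): truth gives 10; no alternative beats it.
Others bid (2, 2, 4, 16): truth gives 10; no alternative beats it.
(Checking all 625 profiles: 113 have a profitable deviation, 512 do not.)

113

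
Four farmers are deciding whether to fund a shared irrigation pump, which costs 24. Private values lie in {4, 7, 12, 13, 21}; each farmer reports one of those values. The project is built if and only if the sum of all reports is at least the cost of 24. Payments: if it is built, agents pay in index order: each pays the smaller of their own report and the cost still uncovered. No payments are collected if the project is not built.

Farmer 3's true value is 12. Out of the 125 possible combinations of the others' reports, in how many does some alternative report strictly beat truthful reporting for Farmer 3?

46

Others report (4, 4, 12): truth gives 0; report 4 gives 8 > 0. Violating.
Others report (4, 4, 13): truth gives 0; report 4 gives 8 > 0. Violating.
Others report (4, 4, 21): truth gives 0; report 4 gives 8 > 0. Violating.
Others report (4, 7, 7): truth gives 0; report 7 gives 5 > 0. Violating.
Others report (4, 4, 4): truth gives 0; no alternative beats it.
Others report (4, 4, 7): truth gives 0; no alternative beats it.
(Checking all 125 profiles: 46 have a profitable deviation, 79 do not.)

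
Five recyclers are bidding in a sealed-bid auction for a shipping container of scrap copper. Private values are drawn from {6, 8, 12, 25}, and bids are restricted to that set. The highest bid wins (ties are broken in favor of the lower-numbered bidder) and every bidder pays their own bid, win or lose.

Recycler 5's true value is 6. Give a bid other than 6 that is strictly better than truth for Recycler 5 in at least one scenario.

8

Suppose Recycler 1 bids 6, Recycler 2 bids 6, Recycler 3 bids 6 and Recycler 4 bids 6.
Bid 6: loses but pays 6, utility -6.
Bid 8: wins, pays 8, utility 6 - 8 = -2.
So bidding 8 beats truth here (-2 > -6).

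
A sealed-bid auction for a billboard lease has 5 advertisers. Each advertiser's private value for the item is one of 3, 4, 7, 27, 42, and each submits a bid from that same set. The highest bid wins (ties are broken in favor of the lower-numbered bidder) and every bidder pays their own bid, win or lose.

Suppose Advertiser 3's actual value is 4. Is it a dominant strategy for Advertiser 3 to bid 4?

No

Consider the case where Advertiser 1 bids 3, Advertiser 2 bids 3, Advertiser 4 bids 3 and Advertiser 5 bids 7.
Truthful bid 4: loses but pays 4, utility -4.
Bid 3 instead: loses but pays 3, utility -3.
Since -3 > -4, bidding 3 is strictly better here, so truthful bidding is not dominant.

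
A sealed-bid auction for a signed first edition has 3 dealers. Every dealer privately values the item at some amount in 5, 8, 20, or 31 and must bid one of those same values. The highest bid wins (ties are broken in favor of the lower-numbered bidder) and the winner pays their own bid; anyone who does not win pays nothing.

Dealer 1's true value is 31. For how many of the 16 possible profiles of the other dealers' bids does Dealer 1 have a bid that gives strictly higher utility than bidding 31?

9

Others bid (5, 5): truth gives 0; bid 5 gives 26 > 0. Violating.
Others bid (5, 8): truth gives 0; bid 8 gives 23 > 0. Violating.
Others bid (5, 20): truth gives 0; bid 20 gives 11 > 0. Violating.
Others bid (8, 5): truth gives 0; bid 8 gives 23 > 0. Violating.
Others bid (5, 31): truth gives 0; no alternative beats it.
Others bid (8, 31): truth gives 0; no alternative beats it.
(Checking all 16 profiles: 9 have a profitable deviation, 7 do not.)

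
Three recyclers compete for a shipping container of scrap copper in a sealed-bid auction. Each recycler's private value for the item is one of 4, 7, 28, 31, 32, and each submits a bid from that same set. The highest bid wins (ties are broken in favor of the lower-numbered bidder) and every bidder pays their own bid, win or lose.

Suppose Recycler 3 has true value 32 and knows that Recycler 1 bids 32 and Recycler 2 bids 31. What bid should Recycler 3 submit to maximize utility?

4

Bid 4: loses but pays 4, utility -4.
Bid 7: loses but pays 7, utility -7.
Bid 28: loses but pays 28, utility -28.
Bid 31: loses but pays 31, utility -31.
Bid 32: loses but pays 32, utility -32.
The best choice is 4 with utility -4.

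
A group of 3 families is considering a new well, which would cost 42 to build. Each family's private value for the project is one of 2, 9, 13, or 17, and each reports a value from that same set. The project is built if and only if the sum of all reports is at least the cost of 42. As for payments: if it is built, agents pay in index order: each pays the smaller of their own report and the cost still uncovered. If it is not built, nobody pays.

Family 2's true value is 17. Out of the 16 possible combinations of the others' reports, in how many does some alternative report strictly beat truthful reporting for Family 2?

3

Others report (13, 17): truth gives 0; report 13 gives 4 > 0. Violating.
Others report (17, 13): truth gives 0; report 13 gives 4 > 0. Violating.
Others report (17, 17): truth gives 0; report 9 gives 8 > 0. Violating.
Others report (2, 2): truth gives 0; no alternative beats it.
Others report (2, 9): truth gives 0; no alternative beats it.
(Checking all 16 profiles: 3 have a profitable deviation, 13 do not.)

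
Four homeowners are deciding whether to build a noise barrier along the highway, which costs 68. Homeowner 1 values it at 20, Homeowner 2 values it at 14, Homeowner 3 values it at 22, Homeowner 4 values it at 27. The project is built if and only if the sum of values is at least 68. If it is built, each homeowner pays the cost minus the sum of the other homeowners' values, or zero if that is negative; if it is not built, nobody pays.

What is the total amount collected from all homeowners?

Total value 83 ≥ cost 68, so it is built.
Homeowner 1: others sum to 63; max(0, 68 - 63) = 5.
Homeowner 2: others sum to 69; max(0, 68 - 69) = 0.
Homeowner 3: others sum to 61; max(0, 68 - 61) = 7.
Homeowner 4: others sum to 56; max(0, 68 - 56) = 12.
Total collected = 5 + 0 + 7 + 12 = 24.

24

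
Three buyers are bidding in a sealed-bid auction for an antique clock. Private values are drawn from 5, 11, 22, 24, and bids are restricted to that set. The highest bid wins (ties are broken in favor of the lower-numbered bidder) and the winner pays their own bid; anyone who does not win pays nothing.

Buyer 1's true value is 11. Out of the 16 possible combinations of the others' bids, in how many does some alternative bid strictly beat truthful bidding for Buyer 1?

Others bid (5, 5): truth gives 0; bid 5 gives 6 > 0. Violating.
Others bid (5, 11): truth gives 0; no alternative beats it.
Others bid (5, 22): truth gives 0; no alternative beats it.
(Checking all 16 profiles: 1 has a profitable deviation, 15 do not.)

1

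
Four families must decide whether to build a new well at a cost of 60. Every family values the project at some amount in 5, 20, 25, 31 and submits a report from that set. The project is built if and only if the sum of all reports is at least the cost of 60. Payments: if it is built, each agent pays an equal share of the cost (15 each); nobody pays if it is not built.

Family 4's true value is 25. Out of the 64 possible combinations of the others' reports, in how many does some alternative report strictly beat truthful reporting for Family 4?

Others report (5, 5, 20): truth gives 0; report 31 gives 10 > 0. Violating.
Others report (5, 20, 5): truth gives 0; report 31 gives 10 > 0. Violating.
Others report (20, 5, 5): truth gives 0; report 31 gives 10 > 0. Violating.
Others report (5, 5, 5): truth gives 0; no alternative beats it.
Others report (5, 5, 25): truth gives 10; no alternative beats it.
(Checking all 64 profiles: 3 have a profitable deviation, 61 do not.)

3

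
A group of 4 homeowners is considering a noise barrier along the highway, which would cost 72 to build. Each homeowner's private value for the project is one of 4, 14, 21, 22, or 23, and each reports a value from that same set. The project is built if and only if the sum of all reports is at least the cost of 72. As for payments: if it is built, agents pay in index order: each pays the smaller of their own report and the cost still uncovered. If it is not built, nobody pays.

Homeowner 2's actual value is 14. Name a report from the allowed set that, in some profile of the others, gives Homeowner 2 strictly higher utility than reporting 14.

4

Suppose Homeowner 1 reports 22, Homeowner 3 reports 23 and Homeowner 4 reports 23.
Report 14: project built, pays 14, utility 14 - 14 = 0.
Report 4: project built, pays 4, utility 14 - 4 = 10.
So reporting 4 beats truth here (10 > 0).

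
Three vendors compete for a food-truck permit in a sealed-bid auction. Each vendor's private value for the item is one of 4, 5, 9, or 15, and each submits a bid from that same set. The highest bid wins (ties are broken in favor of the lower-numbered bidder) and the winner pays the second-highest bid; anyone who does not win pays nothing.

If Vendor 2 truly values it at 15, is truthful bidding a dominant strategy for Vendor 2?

Check each profile of the others' bids and compare truth against every alternative bid.
Others bid (9, 4): truth gives 6, best alternative gives 0.
Others bid (9, 5): truth gives 6, best alternative gives 0.
Others bid (9, 9): truth gives 6, best alternative gives 0.
Others bid (4, 4): truth gives 11, best alternative gives 11.
Others bid (4, 5): truth gives 10, best alternative gives 10.
Others bid (5, 4): truth gives 10, best alternative gives 10.
(Remaining 10 profiles checked similarly; truth is weakly best in each.)
In every case the truthful bid is at least as good as any alternative, so it is a dominant strategy.

Yes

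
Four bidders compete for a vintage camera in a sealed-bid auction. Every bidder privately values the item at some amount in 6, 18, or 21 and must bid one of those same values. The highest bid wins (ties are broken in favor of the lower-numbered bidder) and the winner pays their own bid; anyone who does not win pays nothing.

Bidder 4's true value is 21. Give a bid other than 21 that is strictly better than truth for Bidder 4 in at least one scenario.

18

Suppose Bidder 1 bids 6, Bidder 2 bids 6 and Bidder 3 bids 6.
Bid 21: wins, pays 21, utility 21 - 21 = 0.
Bid 18: wins, pays 18, utility 21 - 18 = 3.
So bidding 18 beats truth here (3 > 0).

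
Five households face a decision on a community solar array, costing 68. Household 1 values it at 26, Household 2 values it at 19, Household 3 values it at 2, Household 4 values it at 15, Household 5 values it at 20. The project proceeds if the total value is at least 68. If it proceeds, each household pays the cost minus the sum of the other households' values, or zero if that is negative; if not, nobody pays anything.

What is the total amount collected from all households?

24

Total value 82 ≥ cost 68, so it is built.
Household 1: others sum to 56; max(0, 68 - 56) = 12.
Household 2: others sum to 63; max(0, 68 - 63) = 5.
Household 3: others sum to 80; max(0, 68 - 80) = 0.
Household 4: others sum to 67; max(0, 68 - 67) = 1.
Household 5: others sum to 62; max(0, 68 - 62) = 6.
Total collected = 12 + 5 + 0 + 1 + 6 = 24.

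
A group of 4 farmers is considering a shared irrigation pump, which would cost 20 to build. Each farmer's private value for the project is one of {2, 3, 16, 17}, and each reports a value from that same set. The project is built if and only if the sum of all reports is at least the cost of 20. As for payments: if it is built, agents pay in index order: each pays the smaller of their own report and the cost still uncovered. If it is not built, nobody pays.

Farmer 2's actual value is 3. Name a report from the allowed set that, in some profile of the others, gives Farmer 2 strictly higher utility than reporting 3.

Suppose Farmer 1 reports 2, Farmer 3 reports 2 and Farmer 4 reports 16.
Report 3: project built, pays 3, utility 3 - 3 = 0.
Report 2: project built, pays 2, utility 3 - 2 = 1.
So reporting 2 beats truth here (1 > 0).

2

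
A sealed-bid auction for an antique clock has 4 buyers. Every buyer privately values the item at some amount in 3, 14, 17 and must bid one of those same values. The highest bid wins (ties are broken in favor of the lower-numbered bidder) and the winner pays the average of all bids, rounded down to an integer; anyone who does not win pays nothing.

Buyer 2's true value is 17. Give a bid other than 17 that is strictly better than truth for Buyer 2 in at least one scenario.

14

Suppose Buyer 1 bids 3, Buyer 3 bids 3 and Buyer 4 bids 3.
Bid 17: wins, pays 6, utility 17 - 6 = 11.
Bid 14: wins, pays 5, utility 17 - 5 = 12.
So bidding 14 beats truth here (12 > 11).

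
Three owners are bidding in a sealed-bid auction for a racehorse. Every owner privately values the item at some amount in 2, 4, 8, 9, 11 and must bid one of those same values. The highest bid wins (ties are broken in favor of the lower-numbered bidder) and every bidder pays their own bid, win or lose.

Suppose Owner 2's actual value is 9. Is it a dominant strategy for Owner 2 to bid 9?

Consider the case where Owner 1 bids 2 and Owner 3 bids 2.
Truthful bid 9: wins, pays 9, utility 9 - 9 = 0.
Bid 4 instead: wins, pays 4, utility 9 - 4 = 5.
Since 5 > 0, bidding 4 is strictly better here, so truthful bidding is not dominant.

No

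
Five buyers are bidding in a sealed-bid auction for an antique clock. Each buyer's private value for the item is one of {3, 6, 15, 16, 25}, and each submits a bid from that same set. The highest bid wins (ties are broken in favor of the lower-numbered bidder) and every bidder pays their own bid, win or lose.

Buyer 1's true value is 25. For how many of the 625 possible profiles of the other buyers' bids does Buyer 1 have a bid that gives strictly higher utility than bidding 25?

Others bid (3, 3, 3, 3): truth gives 0; bid 3 gives 22 > 0. Violating.
Others bid (3, 3, 3, 6): truth gives 0; bid 6 gives 19 > 0. Violating.
Others bid (3, 3, 3, 15): truth gives 0; bid 15 gives 10 > 0. Violating.
Others bid (3, 3, 3, 16): truth gives 0; bid 16 gives 9 > 0. Violating.
Others bid (3, 3, 3, 25): truth gives 0; no alternative beats it.
Others bid (3, 3, 6, 25): truth gives 0; no alternative beats it.
(Checking all 625 profiles: 256 have a profitable deviation, 369 do not.)

256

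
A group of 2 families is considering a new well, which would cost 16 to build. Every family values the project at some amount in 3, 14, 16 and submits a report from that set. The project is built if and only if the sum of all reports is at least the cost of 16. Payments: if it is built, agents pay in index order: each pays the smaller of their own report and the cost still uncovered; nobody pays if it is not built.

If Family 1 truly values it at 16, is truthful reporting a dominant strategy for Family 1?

No

Consider the case where Family 2 reports 3.
Truthful report 16: project built, pays 16, utility 16 - 16 = 0.
Report 14 instead: project built, pays 14, utility 16 - 14 = 2.
Since 2 > 0, reporting 14 is strictly better here, so truthful reporting is not dominant.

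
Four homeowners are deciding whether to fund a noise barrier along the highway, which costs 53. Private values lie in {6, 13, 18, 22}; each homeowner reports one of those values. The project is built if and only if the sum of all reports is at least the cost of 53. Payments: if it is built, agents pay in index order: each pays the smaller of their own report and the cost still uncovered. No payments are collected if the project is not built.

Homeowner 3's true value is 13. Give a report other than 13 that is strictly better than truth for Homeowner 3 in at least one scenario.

Suppose Homeowner 1 reports 6, Homeowner 2 reports 22 and Homeowner 4 reports 22.
Report 13: project built, pays 13, utility 13 - 13 = 0.
Report 6: project built, pays 6, utility 13 - 6 = 7.
So reporting 6 beats truth here (7 > 0).

6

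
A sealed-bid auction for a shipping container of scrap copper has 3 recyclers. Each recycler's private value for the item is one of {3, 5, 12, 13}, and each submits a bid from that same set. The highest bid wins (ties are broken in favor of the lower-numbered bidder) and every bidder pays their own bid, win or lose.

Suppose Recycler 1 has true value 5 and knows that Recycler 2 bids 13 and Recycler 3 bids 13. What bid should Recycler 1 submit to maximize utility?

3

Bid 3: loses but pays 3, utility -3.
Bid 5: loses but pays 5, utility -5.
Bid 12: loses but pays 12, utility -12.
Bid 13: wins, pays 13, utility 5 - 13 = -8.
The best choice is 3 with utility -3.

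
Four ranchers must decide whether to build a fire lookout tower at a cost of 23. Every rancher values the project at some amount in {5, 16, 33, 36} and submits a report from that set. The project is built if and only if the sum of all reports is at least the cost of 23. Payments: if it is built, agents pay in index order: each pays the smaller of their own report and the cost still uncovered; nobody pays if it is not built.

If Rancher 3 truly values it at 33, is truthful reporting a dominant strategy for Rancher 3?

Consider the case where Rancher 1 reports 5, Rancher 2 reports 5 and Rancher 4 reports 16.
Truthful report 33: project built, pays 13, utility 33 - 13 = 20.
Report 5 instead: project built, pays 5, utility 33 - 5 = 28.
Since 28 > 20, reporting 5 is strictly better here, so truthful reporting is not dominant.

No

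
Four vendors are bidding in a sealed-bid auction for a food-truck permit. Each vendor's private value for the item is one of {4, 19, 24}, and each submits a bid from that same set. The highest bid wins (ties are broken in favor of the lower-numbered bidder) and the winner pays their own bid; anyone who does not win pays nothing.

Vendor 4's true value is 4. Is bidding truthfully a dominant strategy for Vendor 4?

Check each profile of the others' bids and compare truth against every alternative bid.
Others bid (4, 4, 4): truth gives 0, best alternative gives -15.
Others bid (4, 4, 19): truth gives 0, best alternative gives 0.
Others bid (4, 4, 24): truth gives 0, best alternative gives 0.
Others bid (4, 19, 4): truth gives 0, best alternative gives 0.
Others bid (4, 19, 19): truth gives 0, best alternative gives 0.
Others bid (4, 19, 24): truth gives 0, best alternative gives 0.
(Remaining 21 profiles checked similarly; truth is weakly best in each.)
In every case the truthful bid is at least as good as any alternative, so it is a dominant strategy.

Yes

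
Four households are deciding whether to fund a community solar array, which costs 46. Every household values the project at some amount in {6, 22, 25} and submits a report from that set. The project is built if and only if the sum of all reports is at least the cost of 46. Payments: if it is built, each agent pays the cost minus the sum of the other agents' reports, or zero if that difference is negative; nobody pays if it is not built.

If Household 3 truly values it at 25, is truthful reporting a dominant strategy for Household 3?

Yes

Check each profile of the others' reports and compare truth against every alternative report.
Others report (6, 22, 22): truth gives 25, best alternative gives 25.
Others report (6, 22, 25): truth gives 25, best alternative gives 25.
Others report (6, 25, 22): truth gives 25, best alternative gives 25.
Others report (6, 25, 25): truth gives 25, best alternative gives 25.
Others report (22, 6, 22): truth gives 25, best alternative gives 25.
Others report (22, 6, 25): truth gives 25, best alternative gives 25.
(Remaining 21 profiles checked similarly; truth is weakly best in each.)
In every case the truthful report is at least as good as any alternative, so it is a dominant strategy.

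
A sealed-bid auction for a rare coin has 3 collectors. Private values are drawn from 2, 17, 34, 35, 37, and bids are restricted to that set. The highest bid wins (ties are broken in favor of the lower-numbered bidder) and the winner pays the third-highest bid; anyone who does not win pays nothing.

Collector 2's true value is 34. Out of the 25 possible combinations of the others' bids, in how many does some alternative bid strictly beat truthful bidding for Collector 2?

Others bid (2, 35): truth gives 0; bid 35 gives 32 > 0. Violating.
Others bid (2, 37): truth gives 0; bid 37 gives 32 > 0. Violating.
Others bid (17, 35): truth gives 0; bid 35 gives 17 > 0. Violating.
Others bid (17, 37): truth gives 0; bid 37 gives 17 > 0. Violating.
Others bid (2, 2): truth gives 32; no alternative beats it.
Others bid (2, 17): truth gives 32; no alternative beats it.
(Checking all 25 profiles: 8 have a profitable deviation, 17 do not.)

8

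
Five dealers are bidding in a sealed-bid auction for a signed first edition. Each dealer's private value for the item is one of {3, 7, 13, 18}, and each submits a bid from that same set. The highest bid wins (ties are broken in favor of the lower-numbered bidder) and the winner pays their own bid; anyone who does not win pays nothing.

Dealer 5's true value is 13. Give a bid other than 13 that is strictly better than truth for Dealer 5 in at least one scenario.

7

Suppose Dealer 1 bids 3, Dealer 2 bids 3, Dealer 3 bids 3 and Dealer 4 bids 3.
Bid 13: wins, pays 13, utility 13 - 13 = 0.
Bid 7: wins, pays 7, utility 13 - 7 = 6.
So bidding 7 beats truth here (6 > 0).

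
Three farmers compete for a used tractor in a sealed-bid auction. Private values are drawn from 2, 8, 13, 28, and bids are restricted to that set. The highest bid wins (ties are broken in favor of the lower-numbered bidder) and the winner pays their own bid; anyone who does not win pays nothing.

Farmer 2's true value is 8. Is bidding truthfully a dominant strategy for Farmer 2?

Check each profile of the others' bids and compare truth against every alternative bid.
Others bid (2, 2): truth gives 0, best alternative gives 0.
Others bid (2, 8): truth gives 0, best alternative gives 0.
Others bid (2, 13): truth gives 0, best alternative gives 0.
Others bid (2, 28): truth gives 0, best alternative gives 0.
Others bid (8, 2): truth gives 0, best alternative gives 0.
Others bid (8, 8): truth gives 0, best alternative gives 0.
(Remaining 10 profiles checked similarly; truth is weakly best in each.)
In every case the truthful bid is at least as good as any alternative, so it is a dominant strategy.

Yes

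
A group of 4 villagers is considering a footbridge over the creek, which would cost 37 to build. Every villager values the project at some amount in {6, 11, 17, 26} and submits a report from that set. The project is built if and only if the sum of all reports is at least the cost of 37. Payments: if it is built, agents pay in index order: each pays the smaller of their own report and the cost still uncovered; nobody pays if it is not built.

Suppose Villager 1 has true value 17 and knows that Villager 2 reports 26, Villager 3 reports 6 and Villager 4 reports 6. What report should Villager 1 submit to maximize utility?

Report 6: project built, pays 6, utility 17 - 6 = 11.
Report 11: project built, pays 11, utility 17 - 11 = 6.
Report 17: project built, pays 17, utility 17 - 17 = 0.
Report 26: project built, pays 26, utility 17 - 26 = -9.
The best choice is 6 with utility 11.

6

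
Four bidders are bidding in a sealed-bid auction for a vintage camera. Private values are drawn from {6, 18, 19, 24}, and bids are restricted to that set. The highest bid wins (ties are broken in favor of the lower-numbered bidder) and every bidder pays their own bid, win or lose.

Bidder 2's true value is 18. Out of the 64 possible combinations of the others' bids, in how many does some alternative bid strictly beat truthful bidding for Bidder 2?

60

Others bid (6, 6, 19): truth gives -18; bid 19 gives -1 > -18. Violating.
Others bid (6, 6, 24): truth gives -18; bid 6 gives -6 > -18. Violating.
Others bid (6, 18, 19): truth gives -18; bid 19 gives -1 > -18. Violating.
Others bid (6, 18, 24): truth gives -18; bid 6 gives -6 > -18. Violating.
Others bid (6, 6, 6): truth gives 0; no alternative beats it.
Others bid (6, 6, 18): truth gives 0; no alternative beats it.
(Checking all 64 profiles: 60 have a profitable deviation, 4 do not.)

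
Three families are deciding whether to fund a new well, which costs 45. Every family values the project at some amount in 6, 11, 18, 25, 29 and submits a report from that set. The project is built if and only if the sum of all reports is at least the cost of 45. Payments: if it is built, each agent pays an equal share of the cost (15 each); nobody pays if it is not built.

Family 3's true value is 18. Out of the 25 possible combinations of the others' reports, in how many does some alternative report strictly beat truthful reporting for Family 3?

5

Others report (6, 11): truth gives 0; report 29 gives 3 > 0. Violating.
Others report (6, 18): truth gives 0; report 25 gives 3 > 0. Violating.
Others report (11, 6): truth gives 0; report 29 gives 3 > 0. Violating.
Others report (11, 11): truth gives 0; report 25 gives 3 > 0. Violating.
Others report (6, 6): truth gives 0; no alternative beats it.
Others report (6, 25): truth gives 3; no alternative beats it.
(Checking all 25 profiles: 5 have a profitable deviation, 20 do not.)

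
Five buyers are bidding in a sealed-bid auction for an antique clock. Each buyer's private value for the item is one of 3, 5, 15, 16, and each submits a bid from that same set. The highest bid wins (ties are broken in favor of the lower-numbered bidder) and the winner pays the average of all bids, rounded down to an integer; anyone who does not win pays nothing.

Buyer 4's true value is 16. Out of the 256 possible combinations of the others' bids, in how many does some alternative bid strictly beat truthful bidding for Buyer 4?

6

Others bid (3, 3, 3, 3): truth gives 11; bid 5 gives 13 > 11. Violating.
Others bid (3, 3, 3, 5): truth gives 10; bid 5 gives 13 > 10. Violating.
Others bid (3, 3, 3, 15): truth gives 8; bid 15 gives 9 > 8. Violating.
Others bid (3, 3, 5, 3): truth gives 10; bid 15 gives 11 > 10. Violating.
Others bid (3, 3, 3, 16): truth gives 8; no alternative beats it.
Others bid (3, 3, 5, 5): truth gives 10; no alternative beats it.
(Checking all 256 profiles: 6 have a profitable deviation, 250 do not.)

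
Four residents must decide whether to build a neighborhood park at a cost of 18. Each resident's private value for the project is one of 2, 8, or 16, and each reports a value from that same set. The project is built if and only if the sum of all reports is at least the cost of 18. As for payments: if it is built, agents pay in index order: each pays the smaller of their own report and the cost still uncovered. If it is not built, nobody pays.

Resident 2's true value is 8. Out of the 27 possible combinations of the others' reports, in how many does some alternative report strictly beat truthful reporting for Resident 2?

14

Others report (2, 2, 16): truth gives 0; report 2 gives 6 > 0. Violating.
Others report (2, 8, 8): truth gives 0; report 2 gives 6 > 0. Violating.
Others report (2, 8, 16): truth gives 0; report 2 gives 6 > 0. Violating.
Others report (2, 16, 2): truth gives 0; report 2 gives 6 > 0. Violating.
Others report (2, 2, 2): truth gives 0; no alternative beats it.
Others report (2, 2, 8): truth gives 0; no alternative beats it.
(Checking all 27 profiles: 14 have a profitable deviation, 13 do not.)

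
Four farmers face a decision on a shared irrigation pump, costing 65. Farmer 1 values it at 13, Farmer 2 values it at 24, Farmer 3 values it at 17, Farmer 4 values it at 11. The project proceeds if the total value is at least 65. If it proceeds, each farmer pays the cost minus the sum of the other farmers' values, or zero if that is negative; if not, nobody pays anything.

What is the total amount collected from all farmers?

65

Total value 65 ≥ cost 65, so it is built.
Farmer 1: others sum to 52; max(0, 65 - 52) = 13.
Farmer 2: others sum to 41; max(0, 65 - 41) = 24.
Farmer 3: others sum to 48; max(0, 65 - 48) = 17.
Farmer 4: others sum to 54; max(0, 65 - 54) = 11.
Total collected = 13 + 24 + 17 + 11 = 65.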